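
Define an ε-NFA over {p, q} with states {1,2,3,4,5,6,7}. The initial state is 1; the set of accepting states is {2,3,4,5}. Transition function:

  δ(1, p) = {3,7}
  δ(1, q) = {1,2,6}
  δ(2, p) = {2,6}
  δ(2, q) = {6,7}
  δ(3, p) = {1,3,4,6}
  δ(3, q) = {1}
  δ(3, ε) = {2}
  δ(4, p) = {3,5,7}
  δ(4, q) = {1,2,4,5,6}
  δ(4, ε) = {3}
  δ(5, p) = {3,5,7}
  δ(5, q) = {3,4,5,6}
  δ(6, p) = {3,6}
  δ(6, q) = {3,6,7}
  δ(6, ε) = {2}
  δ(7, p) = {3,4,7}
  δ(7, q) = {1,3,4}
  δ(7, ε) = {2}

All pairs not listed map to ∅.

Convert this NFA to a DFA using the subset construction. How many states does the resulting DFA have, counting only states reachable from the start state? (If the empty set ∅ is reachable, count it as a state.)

7

Start state of the DFA: {1} (ε-closure of the NFA start).
{1} --p--> {2,3,7}  [new]
{1} --q--> {1,2,6}  [new]
{2,3,7} --p--> {1,2,3,4,6,7}  [new]
{2,3,7} --q--> {1,2,3,4,6,7}  [seen]
{1,2,6} --p--> {2,3,6,7}  [new]
{1,2,6} --q--> {1,2,3,6,7}  [new]
{1,2,3,4,6,7} --p--> {1,2,3,4,5,6,7}  [new]
{1,2,3,4,6,7} --q--> {1,2,3,4,5,6,7}  [seen]
{2,3,6,7} --p--> {1,2,3,4,6,7}  [seen]
{2,3,6,7} --q--> {1,2,3,4,6,7}  [seen]
{1,2,3,6,7} --p--> {1,2,3,4,6,7}  [seen]
{1,2,3,6,7} --q--> {1,2,3,4,6,7}  [seen]
{1,2,3,4,5,6,7} --p--> {1,2,3,4,5,6,7}  [seen]
{1,2,3,4,5,6,7} --q--> {1,2,3,4,5,6,7}  [seen]
Reachable DFA states: {1}, {2,3,7}, {1,2,6}, {1,2,3,4,6,7}, {2,3,6,7}, {1,2,3,6,7}, {1,2,3,4,5,6,7}.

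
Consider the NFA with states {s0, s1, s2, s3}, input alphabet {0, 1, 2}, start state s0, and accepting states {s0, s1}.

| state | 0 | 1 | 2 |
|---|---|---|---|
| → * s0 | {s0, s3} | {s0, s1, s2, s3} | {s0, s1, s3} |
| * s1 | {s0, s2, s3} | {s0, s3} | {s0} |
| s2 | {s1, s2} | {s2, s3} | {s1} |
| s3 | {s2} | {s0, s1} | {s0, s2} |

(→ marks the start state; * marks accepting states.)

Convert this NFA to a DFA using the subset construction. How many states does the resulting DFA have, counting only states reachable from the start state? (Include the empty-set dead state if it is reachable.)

5

Start state of the DFA: {s0}.
{s0} --0--> {s0, s3}  [new]
{s0} --1--> {s0, s1, s2, s3}  [new]
{s0} --2--> {s0, s1, s3}  [new]
{s0, s3} --0--> {s0, s2, s3}  [new]
{s0, s3} --1--> {s0, s1, s2, s3}  [seen]
{s0, s3} --2--> {s0, s1, s2, s3}  [seen]
{s0, s1, s2, s3} --0--> {s0, s1, s2, s3}  [seen]
{s0, s1, s2, s3} --1--> {s0, s1, s2, s3}  [seen]
{s0, s1, s2, s3} --2--> {s0, s1, s2, s3}  [seen]
{s0, s1, s3} --0--> {s0, s2, s3}  [seen]
{s0, s1, s3} --1--> {s0, s1, s2, s3}  [seen]
{s0, s1, s3} --2--> {s0, s1, s2, s3}  [seen]
{s0, s2, s3} --0--> {s0, s1, s2, s3}  [seen]
{s0, s2, s3} --1--> {s0, s1, s2, s3}  [seen]
{s0, s2, s3} --2--> {s0, s1, s2, s3}  [seen]
Reachable DFA states: {s0}, {s0, s3}, {s0, s1, s2, s3}, {s0, s1, s3}, {s0, s2, s3}.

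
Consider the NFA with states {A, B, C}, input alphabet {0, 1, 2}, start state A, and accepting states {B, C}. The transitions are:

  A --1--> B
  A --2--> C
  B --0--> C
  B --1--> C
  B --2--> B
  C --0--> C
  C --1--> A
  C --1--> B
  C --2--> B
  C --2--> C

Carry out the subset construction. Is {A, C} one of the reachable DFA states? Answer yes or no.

no

Start state of the DFA: {A}.
{A} --0--> ∅  [new]
{A} --1--> {B}  [new]
{A} --2--> {C}  [new]
∅ --0--> ∅  [seen]
∅ --1--> ∅  [seen]
∅ --2--> ∅  [seen]
{B} --0--> {C}  [seen]
{B} --1--> {C}  [seen]
{B} --2--> {B}  [seen]
{C} --0--> {C}  [seen]
{C} --1--> {A, B}  [new]
{C} --2--> {B, C}  [new]
{A, B} --0--> {C}  [seen]
{A, B} --1--> {B, C}  [seen]
{A, B} --2--> {B, C}  [seen]
{B, C} --0--> {C}  [seen]
{B, C} --1--> {A, B, C}  [new]
{B, C} --2--> {B, C}  [seen]
{A, B, C} --0--> {C}  [seen]
{A, B, C} --1--> {A, B, C}  [seen]
{A, B, C} --2--> {B, C}  [seen]
Reachable DFA states: {A}, ∅, {B}, {C}, {A, B}, {B, C}, {A, B, C}.
{A, C} is not among them.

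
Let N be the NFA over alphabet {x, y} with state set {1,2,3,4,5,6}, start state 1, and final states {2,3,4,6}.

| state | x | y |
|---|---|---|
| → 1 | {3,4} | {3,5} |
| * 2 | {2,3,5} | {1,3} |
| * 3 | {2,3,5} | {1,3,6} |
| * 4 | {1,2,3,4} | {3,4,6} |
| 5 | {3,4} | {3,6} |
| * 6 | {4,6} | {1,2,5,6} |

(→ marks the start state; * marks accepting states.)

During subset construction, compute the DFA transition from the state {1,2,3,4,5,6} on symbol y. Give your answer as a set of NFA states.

δ(1,y) = {3,5}; δ(2,y) = {1,3}; δ(3,y) = {1,3,6}; δ(4,y) = {3,4,6}; δ(5,y) = {3,6}; δ(6,y) = {1,2,5,6}.
Union: {1,2,3,4,5,6}.

{1,2,3,4,5,6}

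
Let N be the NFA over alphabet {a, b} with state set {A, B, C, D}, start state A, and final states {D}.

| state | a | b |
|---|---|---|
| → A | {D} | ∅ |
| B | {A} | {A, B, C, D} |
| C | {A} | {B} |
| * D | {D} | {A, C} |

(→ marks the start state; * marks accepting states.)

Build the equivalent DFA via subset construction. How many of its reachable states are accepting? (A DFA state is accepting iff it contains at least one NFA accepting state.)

3

Start state of the DFA: {A}.
{A} --a--> {D}  [new]
{A} --b--> ∅  [new]
{D} --a--> {D}  [seen]
{D} --b--> {A, C}  [new]
∅ --a--> ∅  [seen]
∅ --b--> ∅  [seen]
{A, C} --a--> {A, D}  [new]
{A, C} --b--> {B}  [new]
{A, D} --a--> {D}  [seen]
{A, D} --b--> {A, C}  [seen]
{B} --a--> {A}  [seen]
{B} --b--> {A, B, C, D}  [new]
{A, B, C, D} --a--> {A, D}  [seen]
{A, B, C, D} --b--> {A, B, C, D}  [seen]
Reachable DFA states: {A}, {D}, ∅, {A, C}, {A, D}, {B}, {A, B, C, D}.
Accepting DFA states (contain an NFA accepting state): {D}, {A, D}, {A, B, C, D}.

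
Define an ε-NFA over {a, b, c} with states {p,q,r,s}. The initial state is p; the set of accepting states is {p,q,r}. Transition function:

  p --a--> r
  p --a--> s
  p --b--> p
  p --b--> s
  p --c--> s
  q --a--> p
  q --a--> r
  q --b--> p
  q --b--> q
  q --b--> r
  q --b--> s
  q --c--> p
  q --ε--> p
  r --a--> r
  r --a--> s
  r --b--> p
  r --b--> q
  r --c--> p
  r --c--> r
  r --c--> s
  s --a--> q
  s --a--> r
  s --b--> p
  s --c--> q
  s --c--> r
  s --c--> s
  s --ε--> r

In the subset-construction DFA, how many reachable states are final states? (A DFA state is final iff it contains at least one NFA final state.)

5

Start state of the DFA: {p} (ε-closure of the NFA start).
{p} --a--> {r,s}  [new]
{p} --b--> {p,r,s}  [new]
{p} --c--> {r,s}  [seen]
{r,s} --a--> {p,q,r,s}  [new]
{r,s} --b--> {p,q}  [new]
{r,s} --c--> {p,q,r,s}  [seen]
{p,r,s} --a--> {p,q,r,s}  [seen]
{p,r,s} --b--> {p,q,r,s}  [seen]
{p,r,s} --c--> {p,q,r,s}  [seen]
{p,q,r,s} --a--> {p,q,r,s}  [seen]
{p,q,r,s} --b--> {p,q,r,s}  [seen]
{p,q,r,s} --c--> {p,q,r,s}  [seen]
{p,q} --a--> {p,r,s}  [seen]
{p,q} --b--> {p,q,r,s}  [seen]
{p,q} --c--> {p,r,s}  [seen]
Reachable DFA states: {p}, {r,s}, {p,r,s}, {p,q,r,s}, {p,q}.
Accepting DFA states (contain an NFA accepting state): {p}, {r,s}, {p,r,s}, {p,q,r,s}, {p,q}.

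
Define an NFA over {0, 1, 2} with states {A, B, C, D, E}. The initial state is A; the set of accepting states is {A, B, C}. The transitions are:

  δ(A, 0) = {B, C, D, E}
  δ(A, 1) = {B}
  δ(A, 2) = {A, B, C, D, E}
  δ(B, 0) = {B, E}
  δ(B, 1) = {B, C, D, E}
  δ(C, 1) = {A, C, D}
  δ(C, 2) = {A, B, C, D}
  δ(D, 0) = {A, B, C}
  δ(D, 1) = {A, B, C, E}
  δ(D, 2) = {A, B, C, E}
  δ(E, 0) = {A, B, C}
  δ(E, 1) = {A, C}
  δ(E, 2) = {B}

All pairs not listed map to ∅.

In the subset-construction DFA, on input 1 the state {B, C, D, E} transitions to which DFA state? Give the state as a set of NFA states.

δ(B,1) = {B, C, D, E}; δ(C,1) = {A, C, D}; δ(D,1) = {A, B, C, E}; δ(E,1) = {A, C}.
Union: {A, B, C, D, E}.

{A, B, C, D, E}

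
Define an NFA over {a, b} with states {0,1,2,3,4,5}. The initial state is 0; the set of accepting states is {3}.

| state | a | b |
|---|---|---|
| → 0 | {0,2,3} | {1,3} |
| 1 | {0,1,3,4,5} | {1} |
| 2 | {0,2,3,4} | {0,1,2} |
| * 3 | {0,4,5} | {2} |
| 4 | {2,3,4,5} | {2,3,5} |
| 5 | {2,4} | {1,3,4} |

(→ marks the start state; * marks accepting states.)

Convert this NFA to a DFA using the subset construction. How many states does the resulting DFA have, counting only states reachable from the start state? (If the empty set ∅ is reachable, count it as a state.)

Start state of the DFA: {0}.
{0} --a--> {0,2,3}  [new]
{0} --b--> {1,3}  [new]
{0,2,3} --a--> {0,2,3,4,5}  [new]
{0,2,3} --b--> {0,1,2,3}  [new]
{1,3} --a--> {0,1,3,4,5}  [new]
{1,3} --b--> {1,2}  [new]
{0,2,3,4,5} --a--> {0,2,3,4,5}  [seen]
{0,2,3,4,5} --b--> {0,1,2,3,4,5}  [new]
{0,1,2,3} --a--> {0,1,2,3,4,5}  [seen]
{0,1,2,3} --b--> {0,1,2,3}  [seen]
{0,1,3,4,5} --a--> {0,1,2,3,4,5}  [seen]
{0,1,3,4,5} --b--> {1,2,3,4,5}  [new]
{1,2} --a--> {0,1,2,3,4,5}  [seen]
{1,2} --b--> {0,1,2}  [new]
{0,1,2,3,4,5} --a--> {0,1,2,3,4,5}  [seen]
{0,1,2,3,4,5} --b--> {0,1,2,3,4,5}  [seen]
{1,2,3,4,5} --a--> {0,1,2,3,4,5}  [seen]
{1,2,3,4,5} --b--> {0,1,2,3,4,5}  [seen]
{0,1,2} --a--> {0,1,2,3,4,5}  [seen]
{0,1,2} --b--> {0,1,2,3}  [seen]
Reachable DFA states: {0}, {0,2,3}, {1,3}, {0,2,3,4,5}, {0,1,2,3}, {0,1,3,4,5}, {1,2}, {0,1,2,3,4,5}, {1,2,3,4,5}, {0,1,2}.

10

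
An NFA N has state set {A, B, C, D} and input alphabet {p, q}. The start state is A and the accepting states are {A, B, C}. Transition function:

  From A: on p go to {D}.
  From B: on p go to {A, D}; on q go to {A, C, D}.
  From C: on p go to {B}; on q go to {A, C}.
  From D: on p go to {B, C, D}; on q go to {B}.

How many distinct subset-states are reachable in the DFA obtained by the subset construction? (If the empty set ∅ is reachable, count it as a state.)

10

Start state of the DFA: {A}.
{A} --p--> {D}  [new]
{A} --q--> ∅  [new]
{D} --p--> {B, C, D}  [new]
{D} --q--> {B}  [new]
∅ --p--> ∅  [seen]
∅ --q--> ∅  [seen]
{B, C, D} --p--> {A, B, C, D}  [new]
{B, C, D} --q--> {A, B, C, D}  [seen]
{B} --p--> {A, D}  [new]
{B} --q--> {A, C, D}  [new]
{A, B, C, D} --p--> {A, B, C, D}  [seen]
{A, B, C, D} --q--> {A, B, C, D}  [seen]
{A, D} --p--> {B, C, D}  [seen]
{A, D} --q--> {B}  [seen]
{A, C, D} --p--> {B, C, D}  [seen]
{A, C, D} --q--> {A, B, C}  [new]
{A, B, C} --p--> {A, B, D}  [new]
{A, B, C} --q--> {A, C, D}  [seen]
{A, B, D} --p--> {A, B, C, D}  [seen]
{A, B, D} --q--> {A, B, C, D}  [seen]
Reachable DFA states: {A}, {D}, ∅, {B, C, D}, {B}, {A, B, C, D}, {A, D}, {A, C, D}, {A, B, C}, {A, B, D}.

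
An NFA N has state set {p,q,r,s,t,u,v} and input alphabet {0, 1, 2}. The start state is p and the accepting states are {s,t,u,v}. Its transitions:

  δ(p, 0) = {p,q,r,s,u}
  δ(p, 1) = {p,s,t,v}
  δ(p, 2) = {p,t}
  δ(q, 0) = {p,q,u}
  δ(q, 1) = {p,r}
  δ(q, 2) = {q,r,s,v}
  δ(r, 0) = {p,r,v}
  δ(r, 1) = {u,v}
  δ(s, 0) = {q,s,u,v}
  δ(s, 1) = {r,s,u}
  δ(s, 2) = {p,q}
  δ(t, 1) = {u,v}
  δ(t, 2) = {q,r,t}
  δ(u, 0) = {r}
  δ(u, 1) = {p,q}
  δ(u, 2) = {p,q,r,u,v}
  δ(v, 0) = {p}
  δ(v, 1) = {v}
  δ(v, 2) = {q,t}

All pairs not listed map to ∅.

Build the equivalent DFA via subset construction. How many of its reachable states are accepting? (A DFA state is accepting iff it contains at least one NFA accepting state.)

Start state of the DFA: {p}.
{p} --0--> {p,q,r,s,u}  [new]
{p} --1--> {p,s,t,v}  [new]
{p} --2--> {p,t}  [new]
{p,q,r,s,u} --0--> {p,q,r,s,u,v}  [new]
{p,q,r,s,u} --1--> {p,q,r,s,t,u,v}  [new]
{p,q,r,s,u} --2--> {p,q,r,s,t,u,v}  [seen]
{p,s,t,v} --0--> {p,q,r,s,u,v}  [seen]
{p,s,t,v} --1--> {p,r,s,t,u,v}  [new]
{p,s,t,v} --2--> {p,q,r,t}  [new]
{p,t} --0--> {p,q,r,s,u}  [seen]
{p,t} --1--> {p,s,t,u,v}  [new]
{p,t} --2--> {p,q,r,t}  [seen]
{p,q,r,s,u,v} --0--> {p,q,r,s,u,v}  [seen]
{p,q,r,s,u,v} --1--> {p,q,r,s,t,u,v}  [seen]
{p,q,r,s,u,v} --2--> {p,q,r,s,t,u,v}  [seen]
{p,q,r,s,t,u,v} --0--> {p,q,r,s,u,v}  [seen]
{p,q,r,s,t,u,v} --1--> {p,q,r,s,t,u,v}  [seen]
{p,q,r,s,t,u,v} --2--> {p,q,r,s,t,u,v}  [seen]
{p,r,s,t,u,v} --0--> {p,q,r,s,u,v}  [seen]
{p,r,s,t,u,v} --1--> {p,q,r,s,t,u,v}  [seen]
{p,r,s,t,u,v} --2--> {p,q,r,t,u,v}  [new]
{p,q,r,t} --0--> {p,q,r,s,u,v}  [seen]
{p,q,r,t} --1--> {p,r,s,t,u,v}  [seen]
{p,q,r,t} --2--> {p,q,r,s,t,v}  [new]
{p,s,t,u,v} --0--> {p,q,r,s,u,v}  [seen]
{p,s,t,u,v} --1--> {p,q,r,s,t,u,v}  [seen]
{p,s,t,u,v} --2--> {p,q,r,t,u,v}  [seen]
{p,q,r,t,u,v} --0--> {p,q,r,s,u,v}  [seen]
{p,q,r,t,u,v} --1--> {p,q,r,s,t,u,v}  [seen]
{p,q,r,t,u,v} --2--> {p,q,r,s,t,u,v}  [seen]
{p,q,r,s,t,v} --0--> {p,q,r,s,u,v}  [seen]
{p,q,r,s,t,v} --1--> {p,r,s,t,u,v}  [seen]
{p,q,r,s,t,v} --2--> {p,q,r,s,t,v}  [seen]
Reachable DFA states: {p}, {p,q,r,s,u}, {p,s,t,v}, {p,t}, {p,q,r,s,u,v}, {p,q,r,s,t,u,v}, {p,r,s,t,u,v}, {p,q,r,t}, {p,s,t,u,v}, {p,q,r,t,u,v}, {p,q,r,s,t,v}.
Accepting DFA states (contain an NFA accepting state): {p,q,r,s,u}, {p,s,t,v}, {p,t}, {p,q,r,s,u,v}, {p,q,r,s,t,u,v}, {p,r,s,t,u,v}, {p,q,r,t}, {p,s,t,u,v}, {p,q,r,t,u,v}, {p,q,r,s,t,v}.

10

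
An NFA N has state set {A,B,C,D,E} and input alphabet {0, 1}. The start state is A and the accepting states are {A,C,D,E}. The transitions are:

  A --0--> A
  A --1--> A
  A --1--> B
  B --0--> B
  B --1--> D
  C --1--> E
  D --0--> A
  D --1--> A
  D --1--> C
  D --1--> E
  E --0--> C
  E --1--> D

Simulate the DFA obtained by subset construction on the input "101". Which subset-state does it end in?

{A,B,D}

Start: {A}.
δ(A,1) = {A,B}.
Union: {A,B}.
After 1: {A,B}.
δ(A,0) = {A}; δ(B,0) = {B}.
Union: {A,B}.
After 0: {A,B}.
δ(A,1) = {A,B}; δ(B,1) = {D}.
Union: {A,B,D}.
After 1: {A,B,D}.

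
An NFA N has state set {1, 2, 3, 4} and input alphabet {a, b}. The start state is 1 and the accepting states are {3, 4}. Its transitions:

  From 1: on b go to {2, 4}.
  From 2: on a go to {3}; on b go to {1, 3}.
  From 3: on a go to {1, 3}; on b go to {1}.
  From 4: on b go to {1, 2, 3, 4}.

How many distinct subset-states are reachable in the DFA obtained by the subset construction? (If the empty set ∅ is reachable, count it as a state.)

Start state of the DFA: {1}.
{1} --a--> ∅  [new]
{1} --b--> {2, 4}  [new]
∅ --a--> ∅  [seen]
∅ --b--> ∅  [seen]
{2, 4} --a--> {3}  [new]
{2, 4} --b--> {1, 2, 3, 4}  [new]
{3} --a--> {1, 3}  [new]
{3} --b--> {1}  [seen]
{1, 2, 3, 4} --a--> {1, 3}  [seen]
{1, 2, 3, 4} --b--> {1, 2, 3, 4}  [seen]
{1, 3} --a--> {1, 3}  [seen]
{1, 3} --b--> {1, 2, 4}  [new]
{1, 2, 4} --a--> {3}  [seen]
{1, 2, 4} --b--> {1, 2, 3, 4}  [seen]
Reachable DFA states: {1}, ∅, {2, 4}, {3}, {1, 2, 3, 4}, {1, 3}, {1, 2, 4}.

7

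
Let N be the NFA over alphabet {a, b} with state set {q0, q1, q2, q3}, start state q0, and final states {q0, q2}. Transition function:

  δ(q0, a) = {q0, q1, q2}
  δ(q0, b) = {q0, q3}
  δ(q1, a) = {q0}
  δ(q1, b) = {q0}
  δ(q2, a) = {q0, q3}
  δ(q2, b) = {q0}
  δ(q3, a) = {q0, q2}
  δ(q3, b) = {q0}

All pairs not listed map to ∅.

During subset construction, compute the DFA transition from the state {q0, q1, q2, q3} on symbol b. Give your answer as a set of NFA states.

δ(q0,b) = {q0, q3}; δ(q1,b) = {q0}; δ(q2,b) = {q0}; δ(q3,b) = {q0}.
Union: {q0, q3}.

{q0, q3}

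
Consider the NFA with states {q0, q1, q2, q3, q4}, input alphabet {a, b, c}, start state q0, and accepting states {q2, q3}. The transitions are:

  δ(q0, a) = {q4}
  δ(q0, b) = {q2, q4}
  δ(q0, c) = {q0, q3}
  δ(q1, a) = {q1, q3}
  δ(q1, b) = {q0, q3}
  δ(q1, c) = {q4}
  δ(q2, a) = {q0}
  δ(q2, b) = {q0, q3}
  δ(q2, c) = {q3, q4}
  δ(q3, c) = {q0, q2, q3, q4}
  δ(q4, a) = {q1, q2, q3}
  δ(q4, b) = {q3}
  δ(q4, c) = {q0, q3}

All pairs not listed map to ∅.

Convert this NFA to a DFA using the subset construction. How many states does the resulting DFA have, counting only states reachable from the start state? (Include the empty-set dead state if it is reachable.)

Start state of the DFA: {q0}.
{q0} --a--> {q4}  [new]
{q0} --b--> {q2, q4}  [new]
{q0} --c--> {q0, q3}  [new]
{q4} --a--> {q1, q2, q3}  [new]
{q4} --b--> {q3}  [new]
{q4} --c--> {q0, q3}  [seen]
{q2, q4} --a--> {q0, q1, q2, q3}  [new]
{q2, q4} --b--> {q0, q3}  [seen]
{q2, q4} --c--> {q0, q3, q4}  [new]
{q0, q3} --a--> {q4}  [seen]
{q0, q3} --b--> {q2, q4}  [seen]
{q0, q3} --c--> {q0, q2, q3, q4}  [new]
{q1, q2, q3} --a--> {q0, q1, q3}  [new]
{q1, q2, q3} --b--> {q0, q3}  [seen]
{q1, q2, q3} --c--> {q0, q2, q3, q4}  [seen]
{q3} --a--> ∅  [new]
{q3} --b--> ∅  [seen]
{q3} --c--> {q0, q2, q3, q4}  [seen]
{q0, q1, q2, q3} --a--> {q0, q1, q3, q4}  [new]
{q0, q1, q2, q3} --b--> {q0, q2, q3, q4}  [seen]
{q0, q1, q2, q3} --c--> {q0, q2, q3, q4}  [seen]
{q0, q3, q4} --a--> {q1, q2, q3, q4}  [new]
{q0, q3, q4} --b--> {q2, q3, q4}  [new]
{q0, q3, q4} --c--> {q0, q2, q3, q4}  [seen]
{q0, q2, q3, q4} --a--> {q0, q1, q2, q3, q4}  [new]
{q0, q2, q3, q4} --b--> {q0, q2, q3, q4}  [seen]
{q0, q2, q3, q4} --c--> {q0, q2, q3, q4}  [seen]
{q0, q1, q3} --a--> {q1, q3, q4}  [new]
{q0, q1, q3} --b--> {q0, q2, q3, q4}  [seen]
{q0, q1, q3} --c--> {q0, q2, q3, q4}  [seen]
∅ --a--> ∅  [seen]
∅ --b--> ∅  [seen]
∅ --c--> ∅  [seen]
{q0, q1, q3, q4} --a--> {q1, q2, q3, q4}  [seen]
{q0, q1, q3, q4} --b--> {q0, q2, q3, q4}  [seen]
{q0, q1, q3, q4} --c--> {q0, q2, q3, q4}  [seen]
{q1, q2, q3, q4} --a--> {q0, q1, q2, q3}  [seen]
{q1, q2, q3, q4} --b--> {q0, q3}  [seen]
{q1, q2, q3, q4} --c--> {q0, q2, q3, q4}  [seen]
{q2, q3, q4} --a--> {q0, q1, q2, q3}  [seen]
{q2, q3, q4} --b--> {q0, q3}  [seen]
{q2, q3, q4} --c--> {q0, q2, q3, q4}  [seen]
{q0, q1, q2, q3, q4} --a--> {q0, q1, q2, q3, q4}  [seen]
{q0, q1, q2, q3, q4} --b--> {q0, q2, q3, q4}  [seen]
{q0, q1, q2, q3, q4} --c--> {q0, q2, q3, q4}  [seen]
{q1, q3, q4} --a--> {q1, q2, q3}  [seen]
{q1, q3, q4} --b--> {q0, q3}  [seen]
{q1, q3, q4} --c--> {q0, q2, q3, q4}  [seen]
Reachable DFA states: {q0}, {q4}, {q2, q4}, {q0, q3}, {q1, q2, q3}, {q3}, {q0, q1, q2, q3}, {q0, q3, q4}, {q0, q2, q3, q4}, {q0, q1, q3}, ∅, {q0, q1, q3, q4}, {q1, q2, q3, q4}, {q2, q3, q4}, {q0, q1, q2, q3, q4}, {q1, q3, q4}.

16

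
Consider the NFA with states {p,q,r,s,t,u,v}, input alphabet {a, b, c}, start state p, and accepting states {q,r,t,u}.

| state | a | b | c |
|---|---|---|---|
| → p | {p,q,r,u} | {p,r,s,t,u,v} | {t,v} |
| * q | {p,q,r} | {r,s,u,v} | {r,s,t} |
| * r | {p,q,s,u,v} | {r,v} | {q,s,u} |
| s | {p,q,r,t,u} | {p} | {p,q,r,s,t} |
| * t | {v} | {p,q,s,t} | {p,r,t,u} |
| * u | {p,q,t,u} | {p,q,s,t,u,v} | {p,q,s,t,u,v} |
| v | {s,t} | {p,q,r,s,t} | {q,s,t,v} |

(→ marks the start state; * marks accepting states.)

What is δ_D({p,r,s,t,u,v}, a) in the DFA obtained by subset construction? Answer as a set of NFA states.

δ(p,a) = {p,q,r,u}; δ(r,a) = {p,q,s,u,v}; δ(s,a) = {p,q,r,t,u}; δ(t,a) = {v}; δ(u,a) = {p,q,t,u}; δ(v,a) = {s,t}.
Union: {p,q,r,s,t,u,v}.

{p,q,r,s,t,u,v}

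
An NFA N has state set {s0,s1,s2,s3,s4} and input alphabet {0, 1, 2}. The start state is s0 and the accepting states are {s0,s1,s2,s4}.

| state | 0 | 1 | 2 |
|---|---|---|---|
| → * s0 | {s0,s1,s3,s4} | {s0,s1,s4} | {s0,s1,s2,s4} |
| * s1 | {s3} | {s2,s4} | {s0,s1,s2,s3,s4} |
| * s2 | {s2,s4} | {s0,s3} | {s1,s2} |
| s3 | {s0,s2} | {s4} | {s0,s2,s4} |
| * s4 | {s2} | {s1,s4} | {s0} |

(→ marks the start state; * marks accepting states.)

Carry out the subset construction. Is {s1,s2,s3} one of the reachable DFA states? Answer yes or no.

no

Start state of the DFA: {s0}.
{s0} --0--> {s0,s1,s3,s4}  [new]
{s0} --1--> {s0,s1,s4}  [new]
{s0} --2--> {s0,s1,s2,s4}  [new]
{s0,s1,s3,s4} --0--> {s0,s1,s2,s3,s4}  [new]
{s0,s1,s3,s4} --1--> {s0,s1,s2,s4}  [seen]
{s0,s1,s3,s4} --2--> {s0,s1,s2,s3,s4}  [seen]
{s0,s1,s4} --0--> {s0,s1,s2,s3,s4}  [seen]
{s0,s1,s4} --1--> {s0,s1,s2,s4}  [seen]
{s0,s1,s4} --2--> {s0,s1,s2,s3,s4}  [seen]
{s0,s1,s2,s4} --0--> {s0,s1,s2,s3,s4}  [seen]
{s0,s1,s2,s4} --1--> {s0,s1,s2,s3,s4}  [seen]
{s0,s1,s2,s4} --2--> {s0,s1,s2,s3,s4}  [seen]
{s0,s1,s2,s3,s4} --0--> {s0,s1,s2,s3,s4}  [seen]
{s0,s1,s2,s3,s4} --1--> {s0,s1,s2,s3,s4}  [seen]
{s0,s1,s2,s3,s4} --2--> {s0,s1,s2,s3,s4}  [seen]
Reachable DFA states: {s0}, {s0,s1,s3,s4}, {s0,s1,s4}, {s0,s1,s2,s4}, {s0,s1,s2,s3,s4}.
{s1,s2,s3} is not among them.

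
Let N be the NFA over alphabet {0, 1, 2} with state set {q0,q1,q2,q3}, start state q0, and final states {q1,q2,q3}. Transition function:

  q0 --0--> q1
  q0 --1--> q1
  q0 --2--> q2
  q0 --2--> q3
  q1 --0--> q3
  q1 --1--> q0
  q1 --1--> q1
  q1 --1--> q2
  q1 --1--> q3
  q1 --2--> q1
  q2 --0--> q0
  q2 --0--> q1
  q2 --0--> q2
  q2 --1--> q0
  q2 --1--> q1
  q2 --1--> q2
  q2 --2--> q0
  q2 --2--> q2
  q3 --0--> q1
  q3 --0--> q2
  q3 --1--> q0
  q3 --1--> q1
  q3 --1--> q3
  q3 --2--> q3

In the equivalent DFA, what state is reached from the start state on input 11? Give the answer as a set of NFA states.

{q0,q1,q2,q3}

Start: {q0}.
δ(q0,1) = {q1}.
Union: {q1}.
After 1: {q1}.
δ(q1,1) = {q0,q1,q2,q3}.
Union: {q0,q1,q2,q3}.
After 1: {q0,q1,q2,q3}.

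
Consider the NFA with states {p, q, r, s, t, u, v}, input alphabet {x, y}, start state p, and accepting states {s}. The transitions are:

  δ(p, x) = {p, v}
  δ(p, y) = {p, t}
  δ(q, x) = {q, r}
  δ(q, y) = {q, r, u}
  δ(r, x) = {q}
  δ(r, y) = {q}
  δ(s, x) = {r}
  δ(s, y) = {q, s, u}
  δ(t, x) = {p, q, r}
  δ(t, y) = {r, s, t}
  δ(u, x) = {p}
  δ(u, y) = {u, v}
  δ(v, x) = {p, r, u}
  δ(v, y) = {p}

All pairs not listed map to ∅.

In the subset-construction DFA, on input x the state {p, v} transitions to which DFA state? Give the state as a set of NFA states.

δ(p,x) = {p, v}; δ(v,x) = {p, r, u}.
Union: {p, r, u, v}.

{p, r, u, v}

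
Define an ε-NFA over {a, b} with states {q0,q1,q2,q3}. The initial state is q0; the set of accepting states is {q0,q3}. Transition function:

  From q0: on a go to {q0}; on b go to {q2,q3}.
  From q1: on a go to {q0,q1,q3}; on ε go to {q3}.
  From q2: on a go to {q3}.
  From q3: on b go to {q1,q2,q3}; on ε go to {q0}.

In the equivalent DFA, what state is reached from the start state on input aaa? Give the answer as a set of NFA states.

Start: {q0}.
δ(q0,a) = {q0}.
Union: {q0}.
After a: {q0}.
δ(q0,a) = {q0}.
Union: {q0}.
After a: {q0}.
δ(q0,a) = {q0}.
Union: {q0}.
After a: {q0}.

{q0}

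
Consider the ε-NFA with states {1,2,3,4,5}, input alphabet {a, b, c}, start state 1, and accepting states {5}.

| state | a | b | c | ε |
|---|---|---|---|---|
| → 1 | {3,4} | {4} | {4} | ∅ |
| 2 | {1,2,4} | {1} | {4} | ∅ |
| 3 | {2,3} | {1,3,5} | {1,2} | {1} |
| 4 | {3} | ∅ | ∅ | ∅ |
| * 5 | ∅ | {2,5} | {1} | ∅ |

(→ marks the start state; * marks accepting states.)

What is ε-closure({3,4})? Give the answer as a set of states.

Begin with {3,4}.
3 →ε {1}; add 1.
ε-closure = {1,3,4}.

{1,3,4}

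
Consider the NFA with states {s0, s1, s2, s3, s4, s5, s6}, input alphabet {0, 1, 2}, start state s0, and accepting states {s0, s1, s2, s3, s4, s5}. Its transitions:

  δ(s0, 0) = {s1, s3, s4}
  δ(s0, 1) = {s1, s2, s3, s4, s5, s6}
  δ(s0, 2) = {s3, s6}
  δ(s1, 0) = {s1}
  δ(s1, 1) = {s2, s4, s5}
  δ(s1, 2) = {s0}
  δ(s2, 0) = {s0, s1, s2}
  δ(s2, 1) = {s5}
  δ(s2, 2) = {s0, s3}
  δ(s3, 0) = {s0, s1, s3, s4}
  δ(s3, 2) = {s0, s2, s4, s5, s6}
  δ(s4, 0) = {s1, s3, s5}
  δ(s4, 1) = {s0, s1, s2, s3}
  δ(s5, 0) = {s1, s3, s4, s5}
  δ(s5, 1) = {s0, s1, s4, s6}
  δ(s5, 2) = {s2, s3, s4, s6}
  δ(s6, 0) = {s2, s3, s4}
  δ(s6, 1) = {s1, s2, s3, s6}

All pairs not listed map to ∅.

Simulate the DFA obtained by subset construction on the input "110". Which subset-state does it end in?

{s0, s1, s2, s3, s4, s5}

Start: {s0}.
δ(s0,1) = {s1, s2, s3, s4, s5, s6}.
Union: {s1, s2, s3, s4, s5, s6}.
After 1: {s1, s2, s3, s4, s5, s6}.
δ(s1,1) = {s2, s4, s5}; δ(s2,1) = {s5}; δ(s3,1) = ∅; δ(s4,1) = {s0, s1, s2, s3}; δ(s5,1) = {s0, s1, s4, s6}; δ(s6,1) = {s1, s2, s3, s6}.
Union: {s0, s1, s2, s3, s4, s5, s6}.
After 1: {s0, s1, s2, s3, s4, s5, s6}.
δ(s0,0) = {s1, s3, s4}; δ(s1,0) = {s1}; δ(s2,0) = {s0, s1, s2}; δ(s3,0) = {s0, s1, s3, s4}; δ(s4,0) = {s1, s3, s5}; δ(s5,0) = {s1, s3, s4, s5}; δ(s6,0) = {s2, s3, s4}.
Union: {s0, s1, s2, s3, s4, s5}.
After 0: {s0, s1, s2, s3, s4, s5}.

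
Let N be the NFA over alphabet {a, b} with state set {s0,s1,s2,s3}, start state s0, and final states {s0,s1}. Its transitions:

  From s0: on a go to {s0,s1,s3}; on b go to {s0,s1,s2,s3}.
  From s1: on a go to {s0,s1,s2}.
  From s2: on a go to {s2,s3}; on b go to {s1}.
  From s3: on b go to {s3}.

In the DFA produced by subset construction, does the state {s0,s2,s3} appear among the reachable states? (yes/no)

Start state of the DFA: {s0}.
{s0} --a--> {s0,s1,s3}  [new]
{s0} --b--> {s0,s1,s2,s3}  [new]
{s0,s1,s3} --a--> {s0,s1,s2,s3}  [seen]
{s0,s1,s3} --b--> {s0,s1,s2,s3}  [seen]
{s0,s1,s2,s3} --a--> {s0,s1,s2,s3}  [seen]
{s0,s1,s2,s3} --b--> {s0,s1,s2,s3}  [seen]
Reachable DFA states: {s0}, {s0,s1,s3}, {s0,s1,s2,s3}.
{s0,s2,s3} is not among them.

no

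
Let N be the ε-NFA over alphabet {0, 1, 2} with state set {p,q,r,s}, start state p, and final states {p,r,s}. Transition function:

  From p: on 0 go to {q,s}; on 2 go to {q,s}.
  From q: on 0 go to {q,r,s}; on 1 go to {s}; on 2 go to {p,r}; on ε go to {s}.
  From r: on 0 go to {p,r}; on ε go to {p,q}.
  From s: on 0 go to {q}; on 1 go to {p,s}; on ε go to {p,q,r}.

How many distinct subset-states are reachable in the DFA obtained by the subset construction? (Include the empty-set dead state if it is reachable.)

3

Start state of the DFA: {p} (ε-closure of the NFA start).
{p} --0--> {p,q,r,s}  [new]
{p} --1--> ∅  [new]
{p} --2--> {p,q,r,s}  [seen]
{p,q,r,s} --0--> {p,q,r,s}  [seen]
{p,q,r,s} --1--> {p,q,r,s}  [seen]
{p,q,r,s} --2--> {p,q,r,s}  [seen]
∅ --0--> ∅  [seen]
∅ --1--> ∅  [seen]
∅ --2--> ∅  [seen]
Reachable DFA states: {p}, {p,q,r,s}, ∅.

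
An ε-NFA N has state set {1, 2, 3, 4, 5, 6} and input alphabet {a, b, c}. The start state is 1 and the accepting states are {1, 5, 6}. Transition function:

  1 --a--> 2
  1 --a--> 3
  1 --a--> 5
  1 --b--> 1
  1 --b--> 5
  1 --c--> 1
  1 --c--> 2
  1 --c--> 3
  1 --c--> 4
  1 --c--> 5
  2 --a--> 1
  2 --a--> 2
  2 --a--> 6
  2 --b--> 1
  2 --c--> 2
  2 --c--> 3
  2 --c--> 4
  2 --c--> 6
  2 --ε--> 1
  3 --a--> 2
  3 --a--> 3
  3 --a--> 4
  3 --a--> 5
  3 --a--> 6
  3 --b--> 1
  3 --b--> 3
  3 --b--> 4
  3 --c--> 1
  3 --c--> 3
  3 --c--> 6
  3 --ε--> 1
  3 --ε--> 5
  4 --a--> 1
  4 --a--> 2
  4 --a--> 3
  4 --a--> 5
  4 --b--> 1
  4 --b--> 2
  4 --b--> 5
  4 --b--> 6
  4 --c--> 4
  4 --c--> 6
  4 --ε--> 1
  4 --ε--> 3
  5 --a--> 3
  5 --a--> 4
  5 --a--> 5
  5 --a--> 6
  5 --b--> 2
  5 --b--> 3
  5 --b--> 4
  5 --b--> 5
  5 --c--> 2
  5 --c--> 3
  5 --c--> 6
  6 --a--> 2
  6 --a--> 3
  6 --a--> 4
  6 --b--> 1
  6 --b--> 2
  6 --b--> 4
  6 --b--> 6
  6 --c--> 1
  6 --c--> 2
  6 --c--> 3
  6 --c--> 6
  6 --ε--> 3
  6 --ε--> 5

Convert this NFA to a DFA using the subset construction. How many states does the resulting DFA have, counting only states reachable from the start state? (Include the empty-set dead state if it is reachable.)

5

Start state of the DFA: {1} (ε-closure of the NFA start).
{1} --a--> {1, 2, 3, 5}  [new]
{1} --b--> {1, 5}  [new]
{1} --c--> {1, 2, 3, 4, 5}  [new]
{1, 2, 3, 5} --a--> {1, 2, 3, 4, 5, 6}  [new]
{1, 2, 3, 5} --b--> {1, 2, 3, 4, 5}  [seen]
{1, 2, 3, 5} --c--> {1, 2, 3, 4, 5, 6}  [seen]
{1, 5} --a--> {1, 2, 3, 4, 5, 6}  [seen]
{1, 5} --b--> {1, 2, 3, 4, 5}  [seen]
{1, 5} --c--> {1, 2, 3, 4, 5, 6}  [seen]
{1, 2, 3, 4, 5} --a--> {1, 2, 3, 4, 5, 6}  [seen]
{1, 2, 3, 4, 5} --b--> {1, 2, 3, 4, 5, 6}  [seen]
{1, 2, 3, 4, 5} --c--> {1, 2, 3, 4, 5, 6}  [seen]
{1, 2, 3, 4, 5, 6} --a--> {1, 2, 3, 4, 5, 6}  [seen]
{1, 2, 3, 4, 5, 6} --b--> {1, 2, 3, 4, 5, 6}  [seen]
{1, 2, 3, 4, 5, 6} --c--> {1, 2, 3, 4, 5, 6}  [seen]
Reachable DFA states: {1}, {1, 2, 3, 5}, {1, 5}, {1, 2, 3, 4, 5}, {1, 2, 3, 4, 5, 6}.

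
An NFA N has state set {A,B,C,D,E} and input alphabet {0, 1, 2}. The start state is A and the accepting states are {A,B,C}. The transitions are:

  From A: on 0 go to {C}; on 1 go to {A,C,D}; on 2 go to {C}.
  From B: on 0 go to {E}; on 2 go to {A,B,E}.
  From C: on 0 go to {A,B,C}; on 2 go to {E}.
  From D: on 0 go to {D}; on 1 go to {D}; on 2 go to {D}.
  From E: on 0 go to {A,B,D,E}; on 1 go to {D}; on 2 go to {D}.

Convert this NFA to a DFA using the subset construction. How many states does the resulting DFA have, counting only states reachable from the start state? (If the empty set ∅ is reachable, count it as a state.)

13

Start state of the DFA: {A}.
{A} --0--> {C}  [new]
{A} --1--> {A,C,D}  [new]
{A} --2--> {C}  [seen]
{C} --0--> {A,B,C}  [new]
{C} --1--> ∅  [new]
{C} --2--> {E}  [new]
{A,C,D} --0--> {A,B,C,D}  [new]
{A,C,D} --1--> {A,C,D}  [seen]
{A,C,D} --2--> {C,D,E}  [new]
{A,B,C} --0--> {A,B,C,E}  [new]
{A,B,C} --1--> {A,C,D}  [seen]
{A,B,C} --2--> {A,B,C,E}  [seen]
∅ --0--> ∅  [seen]
∅ --1--> ∅  [seen]
∅ --2--> ∅  [seen]
{E} --0--> {A,B,D,E}  [new]
{E} --1--> {D}  [new]
{E} --2--> {D}  [seen]
{A,B,C,D} --0--> {A,B,C,D,E}  [new]
{A,B,C,D} --1--> {A,C,D}  [seen]
{A,B,C,D} --2--> {A,B,C,D,E}  [seen]
{C,D,E} --0--> {A,B,C,D,E}  [seen]
{C,D,E} --1--> {D}  [seen]
{C,D,E} --2--> {D,E}  [new]
{A,B,C,E} --0--> {A,B,C,D,E}  [seen]
{A,B,C,E} --1--> {A,C,D}  [seen]
{A,B,C,E} --2--> {A,B,C,D,E}  [seen]
{A,B,D,E} --0--> {A,B,C,D,E}  [seen]
{A,B,D,E} --1--> {A,C,D}  [seen]
{A,B,D,E} --2--> {A,B,C,D,E}  [seen]
{D} --0--> {D}  [seen]
{D} --1--> {D}  [seen]
{D} --2--> {D}  [seen]
{A,B,C,D,E} --0--> {A,B,C,D,E}  [seen]
{A,B,C,D,E} --1--> {A,C,D}  [seen]
{A,B,C,D,E} --2--> {A,B,C,D,E}  [seen]
{D,E} --0--> {A,B,D,E}  [seen]
{D,E} --1--> {D}  [seen]
{D,E} --2--> {D}  [seen]
Reachable DFA states: {A}, {C}, {A,C,D}, {A,B,C}, ∅, {E}, {A,B,C,D}, {C,D,E}, {A,B,C,E}, {A,B,D,E}, {D}, {A,B,C,D,E}, {D,E}.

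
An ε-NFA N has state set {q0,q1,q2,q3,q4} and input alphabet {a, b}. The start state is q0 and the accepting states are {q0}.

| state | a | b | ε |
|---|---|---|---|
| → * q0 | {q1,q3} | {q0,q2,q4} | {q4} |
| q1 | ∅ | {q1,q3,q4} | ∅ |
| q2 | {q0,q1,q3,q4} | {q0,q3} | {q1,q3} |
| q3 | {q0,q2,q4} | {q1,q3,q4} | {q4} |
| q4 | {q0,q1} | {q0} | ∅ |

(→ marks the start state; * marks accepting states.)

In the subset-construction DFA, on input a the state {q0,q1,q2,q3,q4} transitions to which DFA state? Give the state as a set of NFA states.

{q0,q1,q2,q3,q4}

δ(q0,a) = {q1,q3}; δ(q1,a) = ∅; δ(q2,a) = {q0,q1,q3,q4}; δ(q3,a) = {q0,q2,q4}; δ(q4,a) = {q0,q1}.
Union: {q0,q1,q2,q3,q4}.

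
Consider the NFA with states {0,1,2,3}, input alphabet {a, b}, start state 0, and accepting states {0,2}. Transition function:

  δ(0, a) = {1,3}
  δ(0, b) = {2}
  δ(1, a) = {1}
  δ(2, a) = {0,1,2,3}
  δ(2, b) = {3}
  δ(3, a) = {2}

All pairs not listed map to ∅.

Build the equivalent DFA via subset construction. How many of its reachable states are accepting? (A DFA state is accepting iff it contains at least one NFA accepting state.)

Start state of the DFA: {0}.
{0} --a--> {1,3}  [new]
{0} --b--> {2}  [new]
{1,3} --a--> {1,2}  [new]
{1,3} --b--> ∅  [new]
{2} --a--> {0,1,2,3}  [new]
{2} --b--> {3}  [new]
{1,2} --a--> {0,1,2,3}  [seen]
{1,2} --b--> {3}  [seen]
∅ --a--> ∅  [seen]
∅ --b--> ∅  [seen]
{0,1,2,3} --a--> {0,1,2,3}  [seen]
{0,1,2,3} --b--> {2,3}  [new]
{3} --a--> {2}  [seen]
{3} --b--> ∅  [seen]
{2,3} --a--> {0,1,2,3}  [seen]
{2,3} --b--> {3}  [seen]
Reachable DFA states: {0}, {1,3}, {2}, {1,2}, ∅, {0,1,2,3}, {3}, {2,3}.
Accepting DFA states (contain an NFA accepting state): {0}, {2}, {1,2}, {0,1,2,3}, {2,3}.

5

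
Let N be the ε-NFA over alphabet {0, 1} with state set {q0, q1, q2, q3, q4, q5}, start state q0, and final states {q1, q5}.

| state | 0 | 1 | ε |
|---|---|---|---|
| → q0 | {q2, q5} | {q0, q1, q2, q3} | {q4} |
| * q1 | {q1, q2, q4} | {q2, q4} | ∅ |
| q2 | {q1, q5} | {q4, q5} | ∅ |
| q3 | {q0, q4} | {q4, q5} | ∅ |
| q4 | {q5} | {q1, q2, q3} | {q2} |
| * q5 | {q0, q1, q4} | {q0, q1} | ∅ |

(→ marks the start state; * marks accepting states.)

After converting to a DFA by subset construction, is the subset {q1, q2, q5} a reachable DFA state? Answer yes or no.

Start state of the DFA: {q0, q2, q4} (ε-closure of the NFA start).
{q0, q2, q4} --0--> {q1, q2, q5}  [new]
{q0, q2, q4} --1--> {q0, q1, q2, q3, q4, q5}  [new]
{q1, q2, q5} --0--> {q0, q1, q2, q4, q5}  [new]
{q1, q2, q5} --1--> {q0, q1, q2, q4, q5}  [seen]
{q0, q1, q2, q3, q4, q5} --0--> {q0, q1, q2, q4, q5}  [seen]
{q0, q1, q2, q3, q4, q5} --1--> {q0, q1, q2, q3, q4, q5}  [seen]
{q0, q1, q2, q4, q5} --0--> {q0, q1, q2, q4, q5}  [seen]
{q0, q1, q2, q4, q5} --1--> {q0, q1, q2, q3, q4, q5}  [seen]
Reachable DFA states: {q0, q2, q4}, {q1, q2, q5}, {q0, q1, q2, q3, q4, q5}, {q0, q1, q2, q4, q5}.
{q1, q2, q5} is among them.

yes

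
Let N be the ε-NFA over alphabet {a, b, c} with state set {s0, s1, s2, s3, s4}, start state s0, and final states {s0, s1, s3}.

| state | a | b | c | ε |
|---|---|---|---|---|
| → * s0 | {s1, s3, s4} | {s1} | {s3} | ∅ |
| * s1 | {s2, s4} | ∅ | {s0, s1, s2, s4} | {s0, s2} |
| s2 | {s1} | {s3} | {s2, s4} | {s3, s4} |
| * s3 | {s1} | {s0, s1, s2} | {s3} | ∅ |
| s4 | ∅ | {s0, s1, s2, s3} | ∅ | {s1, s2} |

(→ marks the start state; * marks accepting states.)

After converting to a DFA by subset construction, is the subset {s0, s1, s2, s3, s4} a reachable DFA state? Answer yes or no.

yes

Start state of the DFA: {s0} (ε-closure of the NFA start).
{s0} --a--> {s0, s1, s2, s3, s4}  [new]
{s0} --b--> {s0, s1, s2, s3, s4}  [seen]
{s0} --c--> {s3}  [new]
{s0, s1, s2, s3, s4} --a--> {s0, s1, s2, s3, s4}  [seen]
{s0, s1, s2, s3, s4} --b--> {s0, s1, s2, s3, s4}  [seen]
{s0, s1, s2, s3, s4} --c--> {s0, s1, s2, s3, s4}  [seen]
{s3} --a--> {s0, s1, s2, s3, s4}  [seen]
{s3} --b--> {s0, s1, s2, s3, s4}  [seen]
{s3} --c--> {s3}  [seen]
Reachable DFA states: {s0}, {s0, s1, s2, s3, s4}, {s3}.
{s0, s1, s2, s3, s4} is among them.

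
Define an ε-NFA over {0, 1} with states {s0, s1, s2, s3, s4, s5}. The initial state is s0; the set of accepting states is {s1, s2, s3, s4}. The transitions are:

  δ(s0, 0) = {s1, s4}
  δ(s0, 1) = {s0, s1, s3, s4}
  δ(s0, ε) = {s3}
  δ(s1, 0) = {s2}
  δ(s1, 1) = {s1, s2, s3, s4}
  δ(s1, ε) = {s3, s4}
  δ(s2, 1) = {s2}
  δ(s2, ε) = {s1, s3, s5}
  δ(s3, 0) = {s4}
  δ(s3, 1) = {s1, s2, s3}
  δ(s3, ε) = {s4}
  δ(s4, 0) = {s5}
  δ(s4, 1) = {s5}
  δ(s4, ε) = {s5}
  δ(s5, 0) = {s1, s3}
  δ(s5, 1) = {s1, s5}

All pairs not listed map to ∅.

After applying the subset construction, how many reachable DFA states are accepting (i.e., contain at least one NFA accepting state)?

Start state of the DFA: {s0, s3, s4, s5} (ε-closure of the NFA start).
{s0, s3, s4, s5} --0--> {s1, s3, s4, s5}  [new]
{s0, s3, s4, s5} --1--> {s0, s1, s2, s3, s4, s5}  [new]
{s1, s3, s4, s5} --0--> {s1, s2, s3, s4, s5}  [new]
{s1, s3, s4, s5} --1--> {s1, s2, s3, s4, s5}  [seen]
{s0, s1, s2, s3, s4, s5} --0--> {s1, s2, s3, s4, s5}  [seen]
{s0, s1, s2, s3, s4, s5} --1--> {s0, s1, s2, s3, s4, s5}  [seen]
{s1, s2, s3, s4, s5} --0--> {s1, s2, s3, s4, s5}  [seen]
{s1, s2, s3, s4, s5} --1--> {s1, s2, s3, s4, s5}  [seen]
Reachable DFA states: {s0, s3, s4, s5}, {s1, s3, s4, s5}, {s0, s1, s2, s3, s4, s5}, {s1, s2, s3, s4, s5}.
Accepting DFA states (contain an NFA accepting state): {s0, s3, s4, s5}, {s1, s3, s4, s5}, {s0, s1, s2, s3, s4, s5}, {s1, s2, s3, s4, s5}.

4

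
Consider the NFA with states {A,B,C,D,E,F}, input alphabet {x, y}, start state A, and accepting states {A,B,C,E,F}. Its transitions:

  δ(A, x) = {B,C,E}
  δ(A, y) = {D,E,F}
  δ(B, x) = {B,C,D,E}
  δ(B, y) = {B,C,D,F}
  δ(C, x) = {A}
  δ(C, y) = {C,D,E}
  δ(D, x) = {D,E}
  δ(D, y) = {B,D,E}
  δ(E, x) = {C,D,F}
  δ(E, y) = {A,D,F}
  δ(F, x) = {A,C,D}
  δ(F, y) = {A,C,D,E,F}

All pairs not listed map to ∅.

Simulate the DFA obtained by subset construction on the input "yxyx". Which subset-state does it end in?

Start: {A}.
δ(A,y) = {D,E,F}.
Union: {D,E,F}.
After y: {D,E,F}.
δ(D,x) = {D,E}; δ(E,x) = {C,D,F}; δ(F,x) = {A,C,D}.
Union: {A,C,D,E,F}.
After x: {A,C,D,E,F}.
δ(A,y) = {D,E,F}; δ(C,y) = {C,D,E}; δ(D,y) = {B,D,E}; δ(E,y) = {A,D,F}; δ(F,y) = {A,C,D,E,F}.
Union: {A,B,C,D,E,F}.
After y: {A,B,C,D,E,F}.
δ(A,x) = {B,C,E}; δ(B,x) = {B,C,D,E}; δ(C,x) = {A}; δ(D,x) = {D,E}; δ(E,x) = {C,D,F}; δ(F,x) = {A,C,D}.
Union: {A,B,C,D,E,F}.
After x: {A,B,C,D,E,F}.

{A,B,C,D,E,F}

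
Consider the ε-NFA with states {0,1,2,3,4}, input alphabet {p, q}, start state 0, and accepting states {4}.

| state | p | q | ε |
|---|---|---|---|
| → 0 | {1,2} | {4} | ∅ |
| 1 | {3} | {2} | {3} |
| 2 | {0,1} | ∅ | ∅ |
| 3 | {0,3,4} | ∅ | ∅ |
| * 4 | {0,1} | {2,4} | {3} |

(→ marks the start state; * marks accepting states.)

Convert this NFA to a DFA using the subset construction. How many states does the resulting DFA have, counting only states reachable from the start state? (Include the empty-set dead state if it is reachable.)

9

Start state of the DFA: {0} (ε-closure of the NFA start).
{0} --p--> {1,2,3}  [new]
{0} --q--> {3,4}  [new]
{1,2,3} --p--> {0,1,3,4}  [new]
{1,2,3} --q--> {2}  [new]
{3,4} --p--> {0,1,3,4}  [seen]
{3,4} --q--> {2,3,4}  [new]
{0,1,3,4} --p--> {0,1,2,3,4}  [new]
{0,1,3,4} --q--> {2,3,4}  [seen]
{2} --p--> {0,1,3}  [new]
{2} --q--> ∅  [new]
{2,3,4} --p--> {0,1,3,4}  [seen]
{2,3,4} --q--> {2,3,4}  [seen]
{0,1,2,3,4} --p--> {0,1,2,3,4}  [seen]
{0,1,2,3,4} --q--> {2,3,4}  [seen]
{0,1,3} --p--> {0,1,2,3,4}  [seen]
{0,1,3} --q--> {2,3,4}  [seen]
∅ --p--> ∅  [seen]
∅ --q--> ∅  [seen]
Reachable DFA states: {0}, {1,2,3}, {3,4}, {0,1,3,4}, {2}, {2,3,4}, {0,1,2,3,4}, {0,1,3}, ∅.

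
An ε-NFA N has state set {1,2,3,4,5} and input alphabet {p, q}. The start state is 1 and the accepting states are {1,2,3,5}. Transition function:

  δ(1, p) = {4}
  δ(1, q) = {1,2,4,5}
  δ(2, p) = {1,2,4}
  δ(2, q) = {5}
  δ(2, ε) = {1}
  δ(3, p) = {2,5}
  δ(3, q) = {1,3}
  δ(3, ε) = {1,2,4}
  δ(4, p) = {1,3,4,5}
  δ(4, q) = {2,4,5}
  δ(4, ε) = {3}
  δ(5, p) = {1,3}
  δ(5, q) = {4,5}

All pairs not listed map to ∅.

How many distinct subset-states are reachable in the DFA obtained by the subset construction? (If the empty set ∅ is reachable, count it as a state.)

3

Start state of the DFA: {1} (ε-closure of the NFA start).
{1} --p--> {1,2,3,4}  [new]
{1} --q--> {1,2,3,4,5}  [new]
{1,2,3,4} --p--> {1,2,3,4,5}  [seen]
{1,2,3,4} --q--> {1,2,3,4,5}  [seen]
{1,2,3,4,5} --p--> {1,2,3,4,5}  [seen]
{1,2,3,4,5} --q--> {1,2,3,4,5}  [seen]
Reachable DFA states: {1}, {1,2,3,4}, {1,2,3,4,5}.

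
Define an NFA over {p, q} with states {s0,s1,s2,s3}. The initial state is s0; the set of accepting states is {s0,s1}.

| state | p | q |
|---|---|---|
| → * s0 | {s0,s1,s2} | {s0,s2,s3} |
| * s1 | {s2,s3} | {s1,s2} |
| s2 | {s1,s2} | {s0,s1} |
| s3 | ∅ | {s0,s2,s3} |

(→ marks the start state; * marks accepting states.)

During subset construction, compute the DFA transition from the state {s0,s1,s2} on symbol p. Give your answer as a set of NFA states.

{s0,s1,s2,s3}

δ(s0,p) = {s0,s1,s2}; δ(s1,p) = {s2,s3}; δ(s2,p) = {s1,s2}.
Union: {s0,s1,s2,s3}.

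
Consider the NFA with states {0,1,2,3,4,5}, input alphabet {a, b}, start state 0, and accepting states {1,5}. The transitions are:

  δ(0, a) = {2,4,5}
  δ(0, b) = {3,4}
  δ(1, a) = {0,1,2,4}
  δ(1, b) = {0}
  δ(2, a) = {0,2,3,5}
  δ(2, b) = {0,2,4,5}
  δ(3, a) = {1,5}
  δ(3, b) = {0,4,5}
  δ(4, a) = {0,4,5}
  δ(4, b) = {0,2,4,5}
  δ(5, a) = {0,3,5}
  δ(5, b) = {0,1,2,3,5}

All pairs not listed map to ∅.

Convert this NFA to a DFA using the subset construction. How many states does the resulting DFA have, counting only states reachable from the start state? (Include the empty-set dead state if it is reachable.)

Start state of the DFA: {0}.
{0} --a--> {2,4,5}  [new]
{0} --b--> {3,4}  [new]
{2,4,5} --a--> {0,2,3,4,5}  [new]
{2,4,5} --b--> {0,1,2,3,4,5}  [new]
{3,4} --a--> {0,1,4,5}  [new]
{3,4} --b--> {0,2,4,5}  [new]
{0,2,3,4,5} --a--> {0,1,2,3,4,5}  [seen]
{0,2,3,4,5} --b--> {0,1,2,3,4,5}  [seen]
{0,1,2,3,4,5} --a--> {0,1,2,3,4,5}  [seen]
{0,1,2,3,4,5} --b--> {0,1,2,3,4,5}  [seen]
{0,1,4,5} --a--> {0,1,2,3,4,5}  [seen]
{0,1,4,5} --b--> {0,1,2,3,4,5}  [seen]
{0,2,4,5} --a--> {0,2,3,4,5}  [seen]
{0,2,4,5} --b--> {0,1,2,3,4,5}  [seen]
Reachable DFA states: {0}, {2,4,5}, {3,4}, {0,2,3,4,5}, {0,1,2,3,4,5}, {0,1,4,5}, {0,2,4,5}.

7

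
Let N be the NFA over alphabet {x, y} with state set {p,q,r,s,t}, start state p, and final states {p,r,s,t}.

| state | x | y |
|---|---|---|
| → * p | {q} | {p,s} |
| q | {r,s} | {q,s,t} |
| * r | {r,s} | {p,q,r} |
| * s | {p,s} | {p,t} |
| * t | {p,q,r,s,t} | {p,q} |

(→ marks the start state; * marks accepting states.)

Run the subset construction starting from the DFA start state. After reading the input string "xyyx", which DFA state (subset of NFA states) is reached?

Start: {p}.
δ(p,x) = {q}.
Union: {q}.
After x: {q}.
δ(q,y) = {q,s,t}.
Union: {q,s,t}.
After y: {q,s,t}.
δ(q,y) = {q,s,t}; δ(s,y) = {p,t}; δ(t,y) = {p,q}.
Union: {p,q,s,t}.
After y: {p,q,s,t}.
δ(p,x) = {q}; δ(q,x) = {r,s}; δ(s,x) = {p,s}; δ(t,x) = {p,q,r,s,t}.
Union: {p,q,r,s,t}.
After x: {p,q,r,s,t}.

{p,q,r,s,t}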